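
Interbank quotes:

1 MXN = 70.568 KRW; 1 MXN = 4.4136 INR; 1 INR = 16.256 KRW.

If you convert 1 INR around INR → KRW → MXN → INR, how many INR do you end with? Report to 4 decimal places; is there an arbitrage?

Around INR → KRW → MXN → INR: 1 × 16.256 ÷ 70.568 × 4.4136 = 1.016714
Product > 1; profitable direction is INR → KRW → MXN → INR.

1.0167 (arbitrage exists)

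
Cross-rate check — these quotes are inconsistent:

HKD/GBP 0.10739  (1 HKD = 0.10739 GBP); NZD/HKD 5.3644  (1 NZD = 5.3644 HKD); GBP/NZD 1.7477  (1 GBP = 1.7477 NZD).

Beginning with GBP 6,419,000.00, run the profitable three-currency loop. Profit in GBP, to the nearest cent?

Profit: GBP 43,778.30

Profitable loop is GBP → NZD → HKD → GBP:
GBP 6,419,000.00 × 1.7477 = NZD 11,218,486.30
NZD 11,218,486.30 × 5.3644 = HKD 60,180,447.91
HKD 60,180,447.91 × 0.10739 = GBP 6,462,778.30
Profit = GBP 6,462,778.30 − GBP 6,419,000.00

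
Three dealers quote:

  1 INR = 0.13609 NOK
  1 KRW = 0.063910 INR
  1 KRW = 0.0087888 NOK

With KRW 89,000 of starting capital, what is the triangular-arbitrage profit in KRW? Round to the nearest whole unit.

Profitable loop is KRW → NOK → INR → KRW:
KRW 89,000 × 0.0087888 = NOK 782.20
NOK 782.20 ÷ 0.13609 = INR 5,747.69
INR 5,747.69 ÷ 0.063910 = KRW 89,934
Profit = KRW 89,934 − KRW 89,000

Profit: KRW 934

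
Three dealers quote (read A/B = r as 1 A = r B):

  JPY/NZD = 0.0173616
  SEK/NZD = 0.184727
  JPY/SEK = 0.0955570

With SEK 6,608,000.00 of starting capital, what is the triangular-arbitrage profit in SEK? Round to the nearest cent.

Profit: SEK 110,513.16

Profitable loop is SEK → NZD → JPY → SEK:
SEK 6,608,000.00 × 0.184727 = NZD 1,220,676.02
NZD 1,220,676.02 ÷ 0.0173616 = JPY 70,308,959
JPY 70,308,959 × 0.0955570 = SEK 6,718,513.16
Profit = SEK 6,718,513.16 − SEK 6,608,000.00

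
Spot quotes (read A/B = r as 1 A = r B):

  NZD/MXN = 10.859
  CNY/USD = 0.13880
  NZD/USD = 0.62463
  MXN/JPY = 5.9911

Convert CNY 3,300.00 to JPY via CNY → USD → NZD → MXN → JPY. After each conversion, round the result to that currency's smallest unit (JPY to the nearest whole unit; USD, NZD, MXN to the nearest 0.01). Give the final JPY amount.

CNY 3,300.00 × 0.13880 = USD 458.04
USD 458.04 ÷ 0.62463 = NZD 733.30
NZD 733.30 × 10.859 = MXN 7,962.90
MXN 7,962.90 × 5.9911 = JPY 47,707

JPY 47,707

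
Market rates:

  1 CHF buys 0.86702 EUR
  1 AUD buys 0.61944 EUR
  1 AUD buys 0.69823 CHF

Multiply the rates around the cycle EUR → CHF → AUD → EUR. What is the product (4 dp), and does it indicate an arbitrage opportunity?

Around EUR → CHF → AUD → EUR: 1 ÷ 0.86702 ÷ 0.69823 × 0.61944 = 1.023226
Product > 1; profitable direction is EUR → CHF → AUD → EUR.

1.0232 (arbitrage exists)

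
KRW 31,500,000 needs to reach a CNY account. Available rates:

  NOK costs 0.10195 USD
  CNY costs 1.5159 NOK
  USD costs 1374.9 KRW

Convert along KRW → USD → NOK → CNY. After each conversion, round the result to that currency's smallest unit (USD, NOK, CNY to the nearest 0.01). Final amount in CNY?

CNY 148,245.56

KRW 31,500,000 ÷ 1374.9 = USD 22,910.76
USD 22,910.76 ÷ 0.10195 = NOK 224,725.45
NOK 224,725.45 ÷ 1.5159 = CNY 148,245.56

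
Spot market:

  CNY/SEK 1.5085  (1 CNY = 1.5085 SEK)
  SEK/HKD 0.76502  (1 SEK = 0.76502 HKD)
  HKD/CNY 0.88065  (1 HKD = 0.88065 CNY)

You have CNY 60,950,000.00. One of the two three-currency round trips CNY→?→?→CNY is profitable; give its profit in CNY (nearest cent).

Profitable loop is CNY → SEK → HKD → CNY:
CNY 60,950,000.00 × 1.5085 = SEK 91,943,075.00
SEK 91,943,075.00 × 0.76502 = HKD 70,338,291.24
HKD 70,338,291.24 × 0.88065 = CNY 61,943,416.18
Profit = CNY 61,943,416.18 − CNY 60,950,000.00

Profit: CNY 993,416.18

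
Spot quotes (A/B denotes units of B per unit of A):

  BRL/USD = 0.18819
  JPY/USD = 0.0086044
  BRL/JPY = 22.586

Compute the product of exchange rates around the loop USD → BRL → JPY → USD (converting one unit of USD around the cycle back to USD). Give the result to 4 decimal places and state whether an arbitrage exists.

Around USD → BRL → JPY → USD: 1 ÷ 0.18819 × 22.586 × 0.0086044 = 1.032674
Product > 1; profitable direction is USD → BRL → JPY → USD.

1.0327 (arbitrage exists)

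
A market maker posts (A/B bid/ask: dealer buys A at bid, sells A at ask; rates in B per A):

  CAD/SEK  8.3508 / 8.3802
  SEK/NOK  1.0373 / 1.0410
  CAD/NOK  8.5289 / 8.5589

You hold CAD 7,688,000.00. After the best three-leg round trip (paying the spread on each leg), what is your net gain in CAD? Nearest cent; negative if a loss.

Net profit: CAD 92,865.05

Best loop CAD → SEK → NOK → CAD:
CAD 7,688,000.00 × 8.3508 (sell CAD at bid) = SEK 64,200,950.40
SEK 64,200,950.40 × 1.0373 (sell SEK at bid) = NOK 66,595,645.85
NOK 66,595,645.85 ÷ 8.5589 (buy CAD at ask) = CAD 7,780,865.05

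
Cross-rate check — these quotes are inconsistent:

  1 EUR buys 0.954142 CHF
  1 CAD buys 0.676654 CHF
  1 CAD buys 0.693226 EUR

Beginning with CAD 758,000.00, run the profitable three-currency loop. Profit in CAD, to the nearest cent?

Profit: CAD 17,439.65

Profitable loop is CAD → CHF → EUR → CAD:
CAD 758,000.00 × 0.676654 = CHF 512,903.73
CHF 512,903.73 ÷ 0.954142 = EUR 537,554.93
EUR 537,554.93 ÷ 0.693226 = CAD 775,439.65
Profit = CAD 775,439.65 − CAD 758,000.00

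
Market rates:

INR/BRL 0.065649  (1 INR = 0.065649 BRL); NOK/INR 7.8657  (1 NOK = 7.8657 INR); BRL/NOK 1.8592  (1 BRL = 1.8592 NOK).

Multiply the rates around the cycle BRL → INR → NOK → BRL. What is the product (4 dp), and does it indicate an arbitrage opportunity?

1.0416 (arbitrage exists)

Around BRL → INR → NOK → BRL: 1 ÷ 0.065649 ÷ 7.8657 ÷ 1.8592 = 1.041618
Product > 1; profitable direction is BRL → INR → NOK → BRL.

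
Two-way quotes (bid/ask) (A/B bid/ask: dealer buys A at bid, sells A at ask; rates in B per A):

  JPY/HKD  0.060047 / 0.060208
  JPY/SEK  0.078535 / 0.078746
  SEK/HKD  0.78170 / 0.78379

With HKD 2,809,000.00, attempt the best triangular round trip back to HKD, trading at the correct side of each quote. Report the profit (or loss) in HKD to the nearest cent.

Best loop HKD → JPY → SEK → HKD:
HKD 2,809,000.00 ÷ 0.060208 (buy JPY at ask) = JPY 46,654,930
JPY 46,654,930 × 0.078535 (sell JPY at bid) = SEK 3,664,044.89
SEK 3,664,044.89 × 0.78170 (sell SEK at bid) = HKD 2,864,183.89

Net profit: HKD 55,183.89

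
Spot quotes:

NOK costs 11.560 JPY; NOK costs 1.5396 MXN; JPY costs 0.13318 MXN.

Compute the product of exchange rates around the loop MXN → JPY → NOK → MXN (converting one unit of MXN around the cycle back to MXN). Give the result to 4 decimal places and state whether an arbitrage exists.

Around MXN → JPY → NOK → MXN: 1 ÷ 0.13318 ÷ 11.560 × 1.5396 = 1.000025
Product ≈ 1 (deviation 0.003%, within rounding noise).

1.0000 (no arbitrage)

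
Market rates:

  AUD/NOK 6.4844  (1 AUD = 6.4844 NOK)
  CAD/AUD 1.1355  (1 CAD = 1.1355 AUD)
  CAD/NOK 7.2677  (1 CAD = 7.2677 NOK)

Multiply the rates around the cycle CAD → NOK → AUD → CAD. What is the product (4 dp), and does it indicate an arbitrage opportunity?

Around CAD → NOK → AUD → CAD: 1 × 7.2677 ÷ 6.4844 ÷ 1.1355 = 0.987052
Product < 1; profitable direction is CAD → AUD → NOK → CAD.

0.9871 (arbitrage exists)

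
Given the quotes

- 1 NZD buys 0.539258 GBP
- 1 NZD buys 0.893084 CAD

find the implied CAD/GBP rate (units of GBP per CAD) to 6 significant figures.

CAD/GBP = 0.603816

1 CAD ÷ 0.893084 = 1.11972 NZD
1.11972 NZD × 0.539258 = 0.603816 GBP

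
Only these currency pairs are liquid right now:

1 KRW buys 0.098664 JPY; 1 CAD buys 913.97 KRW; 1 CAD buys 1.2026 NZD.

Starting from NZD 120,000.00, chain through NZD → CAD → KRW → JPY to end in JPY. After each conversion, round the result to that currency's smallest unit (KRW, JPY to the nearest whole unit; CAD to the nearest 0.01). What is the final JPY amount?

JPY 8,998,098

NZD 120,000.00 ÷ 1.2026 = CAD 99,783.80
CAD 99,783.80 × 913.97 = KRW 91,199,400
KRW 91,199,400 × 0.098664 = JPY 8,998,098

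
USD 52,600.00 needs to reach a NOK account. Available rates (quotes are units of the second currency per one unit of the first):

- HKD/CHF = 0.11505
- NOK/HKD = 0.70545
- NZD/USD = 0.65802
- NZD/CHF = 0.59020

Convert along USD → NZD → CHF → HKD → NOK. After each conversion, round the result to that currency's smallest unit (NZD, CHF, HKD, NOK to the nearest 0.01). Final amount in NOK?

USD 52,600.00 ÷ 0.65802 = NZD 79,936.78
NZD 79,936.78 × 0.59020 = CHF 47,178.69
CHF 47,178.69 ÷ 0.11505 = HKD 410,071.19
HKD 410,071.19 ÷ 0.70545 = NOK 581,290.23

NOK 581,290.23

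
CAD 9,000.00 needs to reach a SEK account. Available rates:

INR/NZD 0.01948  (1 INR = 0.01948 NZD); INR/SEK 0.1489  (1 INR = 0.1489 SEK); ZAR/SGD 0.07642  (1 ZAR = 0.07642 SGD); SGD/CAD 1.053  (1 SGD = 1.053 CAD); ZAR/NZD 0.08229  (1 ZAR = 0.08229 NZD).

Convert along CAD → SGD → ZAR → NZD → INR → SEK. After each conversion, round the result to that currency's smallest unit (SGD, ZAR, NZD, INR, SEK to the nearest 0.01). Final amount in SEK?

SEK 70,349.36

CAD 9,000.00 ÷ 1.053 = SGD 8,547.01
SGD 8,547.01 ÷ 0.07642 = ZAR 111,842.58
ZAR 111,842.58 × 0.08229 = NZD 9,203.53
NZD 9,203.53 ÷ 0.01948 = INR 472,460.47
INR 472,460.47 × 0.1489 = SEK 70,349.36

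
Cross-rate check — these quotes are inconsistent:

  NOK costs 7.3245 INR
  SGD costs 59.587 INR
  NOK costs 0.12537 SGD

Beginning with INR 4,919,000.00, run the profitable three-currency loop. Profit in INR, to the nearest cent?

Profit: INR 97,998.67

Profitable loop is INR → NOK → SGD → INR:
INR 4,919,000.00 ÷ 7.3245 = NOK 671,581.68
NOK 671,581.68 × 0.12537 = SGD 84,196.19
SGD 84,196.19 × 59.587 = INR 5,016,998.67
Profit = INR 5,016,998.67 − INR 4,919,000.00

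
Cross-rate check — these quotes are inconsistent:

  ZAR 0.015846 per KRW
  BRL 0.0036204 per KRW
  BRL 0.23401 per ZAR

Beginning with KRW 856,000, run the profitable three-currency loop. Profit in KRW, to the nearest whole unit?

Profit: KRW 20,741

Profitable loop is KRW → ZAR → BRL → KRW:
KRW 856,000 × 0.015846 = ZAR 13,564.18
ZAR 13,564.18 × 0.23401 = BRL 3,174.15
BRL 3,174.15 ÷ 0.0036204 = KRW 876,741
Profit = KRW 876,741 − KRW 856,000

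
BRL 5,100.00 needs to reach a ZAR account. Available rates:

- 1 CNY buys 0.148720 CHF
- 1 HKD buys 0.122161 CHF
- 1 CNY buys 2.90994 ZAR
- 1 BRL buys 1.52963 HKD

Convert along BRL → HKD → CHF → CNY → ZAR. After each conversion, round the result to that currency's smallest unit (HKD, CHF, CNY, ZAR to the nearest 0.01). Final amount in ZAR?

BRL 5,100.00 × 1.52963 = HKD 7,801.11
HKD 7,801.11 × 0.122161 = CHF 952.99
CHF 952.99 ÷ 0.148720 = CNY 6,407.95
CNY 6,407.95 × 2.90994 = ZAR 18,646.75

ZAR 18,646.75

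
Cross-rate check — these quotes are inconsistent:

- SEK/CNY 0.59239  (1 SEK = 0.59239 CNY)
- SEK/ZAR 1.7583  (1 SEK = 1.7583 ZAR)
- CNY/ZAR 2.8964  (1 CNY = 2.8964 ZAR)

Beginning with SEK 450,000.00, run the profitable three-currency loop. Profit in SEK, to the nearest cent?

Profit: SEK 11,146.84

Profitable loop is SEK → ZAR → CNY → SEK:
SEK 450,000.00 × 1.7583 = ZAR 791,235.00
ZAR 791,235.00 ÷ 2.8964 = CNY 273,178.77
CNY 273,178.77 ÷ 0.59239 = SEK 461,146.84
Profit = SEK 461,146.84 − SEK 450,000.00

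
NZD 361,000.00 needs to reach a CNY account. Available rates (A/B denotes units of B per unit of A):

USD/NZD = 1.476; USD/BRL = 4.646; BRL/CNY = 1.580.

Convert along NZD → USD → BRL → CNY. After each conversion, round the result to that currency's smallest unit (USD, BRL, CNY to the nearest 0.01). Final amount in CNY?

CNY 1,795,383.15

NZD 361,000.00 ÷ 1.476 = USD 244,579.95
USD 244,579.95 × 4.646 = BRL 1,136,318.45
BRL 1,136,318.45 × 1.580 = CNY 1,795,383.15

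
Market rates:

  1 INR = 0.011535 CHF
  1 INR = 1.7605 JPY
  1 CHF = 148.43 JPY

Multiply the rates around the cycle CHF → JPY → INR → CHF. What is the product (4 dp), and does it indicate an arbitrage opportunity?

Around CHF → JPY → INR → CHF: 1 × 148.43 ÷ 1.7605 × 0.011535 = 0.972531
Product < 1; profitable direction is CHF → INR → JPY → CHF.

0.9725 (arbitrage exists)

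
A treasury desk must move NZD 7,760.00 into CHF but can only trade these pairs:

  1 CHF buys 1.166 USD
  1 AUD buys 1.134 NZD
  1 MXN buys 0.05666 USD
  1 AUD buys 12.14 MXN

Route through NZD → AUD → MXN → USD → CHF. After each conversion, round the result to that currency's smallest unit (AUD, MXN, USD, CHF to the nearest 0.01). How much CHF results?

NZD 7,760.00 ÷ 1.134 = AUD 6,843.03
AUD 6,843.03 × 12.14 = MXN 83,074.38
MXN 83,074.38 × 0.05666 = USD 4,706.99
USD 4,706.99 ÷ 1.166 = CHF 4,036.87

CHF 4,036.87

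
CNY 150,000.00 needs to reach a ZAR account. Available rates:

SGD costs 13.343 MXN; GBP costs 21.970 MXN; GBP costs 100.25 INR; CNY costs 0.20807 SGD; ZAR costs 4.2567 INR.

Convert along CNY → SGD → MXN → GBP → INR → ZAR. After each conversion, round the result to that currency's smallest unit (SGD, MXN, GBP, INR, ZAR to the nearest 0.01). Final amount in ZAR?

ZAR 446,411.72

CNY 150,000.00 × 0.20807 = SGD 31,210.50
SGD 31,210.50 × 13.343 = MXN 416,441.70
MXN 416,441.70 ÷ 21.970 = GBP 18,955.02
GBP 18,955.02 × 100.25 = INR 1,900,240.76
INR 1,900,240.76 ÷ 4.2567 = ZAR 446,411.72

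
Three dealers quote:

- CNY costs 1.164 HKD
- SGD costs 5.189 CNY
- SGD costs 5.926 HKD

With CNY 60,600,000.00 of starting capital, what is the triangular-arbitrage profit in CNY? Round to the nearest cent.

Profitable loop is CNY → HKD → SGD → CNY:
CNY 60,600,000.00 × 1.164 = HKD 70,538,400.00
HKD 70,538,400.00 ÷ 5.926 = SGD 11,903,206.21
SGD 11,903,206.21 × 5.189 = CNY 61,765,737.02
Profit = CNY 61,765,737.02 − CNY 60,600,000.00

Profit: CNY 1,165,737.02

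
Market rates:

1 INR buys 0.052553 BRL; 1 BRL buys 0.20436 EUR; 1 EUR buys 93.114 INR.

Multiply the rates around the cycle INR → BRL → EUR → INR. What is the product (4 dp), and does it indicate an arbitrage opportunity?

1.0000 (no arbitrage)

Around INR → BRL → EUR → INR: 1 × 0.052553 × 0.20436 × 93.114 = 1.000019
Product ≈ 1 (deviation 0.002%, within rounding noise).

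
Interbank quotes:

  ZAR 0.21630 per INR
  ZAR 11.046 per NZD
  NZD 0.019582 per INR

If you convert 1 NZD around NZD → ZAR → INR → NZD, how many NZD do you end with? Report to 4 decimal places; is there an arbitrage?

Around NZD → ZAR → INR → NZD: 1 × 11.046 ÷ 0.21630 × 0.019582 = 1.000013
Product ≈ 1 (deviation 0.001%, within rounding noise).

1.0000 (no arbitrage)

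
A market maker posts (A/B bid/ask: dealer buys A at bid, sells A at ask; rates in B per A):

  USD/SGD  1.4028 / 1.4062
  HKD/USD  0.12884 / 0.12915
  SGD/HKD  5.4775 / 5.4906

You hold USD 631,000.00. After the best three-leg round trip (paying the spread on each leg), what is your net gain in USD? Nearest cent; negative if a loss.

Best loop USD → HKD → SGD → USD:
USD 631,000.00 ÷ 0.12915 (buy HKD at ask) = HKD 4,885,791.72
HKD 4,885,791.72 ÷ 5.4906 (buy SGD at ask) = SGD 889,846.60
SGD 889,846.60 ÷ 1.4062 (buy USD at ask) = USD 632,802.30

Net profit: USD 1,802.30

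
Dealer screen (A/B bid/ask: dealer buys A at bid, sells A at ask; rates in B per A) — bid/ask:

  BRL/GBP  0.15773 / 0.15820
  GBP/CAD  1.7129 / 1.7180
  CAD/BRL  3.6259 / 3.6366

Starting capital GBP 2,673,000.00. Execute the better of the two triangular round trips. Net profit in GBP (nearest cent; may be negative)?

Best loop GBP → BRL → CAD → GBP:
GBP 2,673,000.00 ÷ 0.15820 (buy BRL at ask) = BRL 16,896,333.75
BRL 16,896,333.75 ÷ 3.6366 (buy CAD at ask) = CAD 4,646,189.78
CAD 4,646,189.78 ÷ 1.7180 (buy GBP at ask) = GBP 2,704,417.80

Net profit: GBP 31,417.80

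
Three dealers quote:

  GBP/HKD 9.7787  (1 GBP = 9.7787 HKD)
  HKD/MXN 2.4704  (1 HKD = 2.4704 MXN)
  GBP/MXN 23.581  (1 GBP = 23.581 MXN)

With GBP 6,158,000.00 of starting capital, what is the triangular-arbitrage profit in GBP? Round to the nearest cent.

Profit: GBP 150,496.52

Profitable loop is GBP → HKD → MXN → GBP:
GBP 6,158,000.00 × 9.7787 = HKD 60,217,234.60
HKD 60,217,234.60 × 2.4704 = MXN 148,760,656.36
MXN 148,760,656.36 ÷ 23.581 = GBP 6,308,496.52
Profit = GBP 6,308,496.52 − GBP 6,158,000.00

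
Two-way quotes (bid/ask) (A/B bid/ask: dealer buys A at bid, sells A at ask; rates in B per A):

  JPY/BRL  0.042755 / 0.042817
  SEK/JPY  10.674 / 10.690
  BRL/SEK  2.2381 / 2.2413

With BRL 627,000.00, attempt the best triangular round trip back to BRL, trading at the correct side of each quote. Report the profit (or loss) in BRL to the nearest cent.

Net profit: BRL 13,414.47

Best loop BRL → SEK → JPY → BRL:
BRL 627,000.00 × 2.2381 (sell BRL at bid) = SEK 1,403,288.70
SEK 1,403,288.70 × 10.674 (sell SEK at bid) = JPY 14,978,704
JPY 14,978,704 × 0.042755 (sell JPY at bid) = BRL 640,414.47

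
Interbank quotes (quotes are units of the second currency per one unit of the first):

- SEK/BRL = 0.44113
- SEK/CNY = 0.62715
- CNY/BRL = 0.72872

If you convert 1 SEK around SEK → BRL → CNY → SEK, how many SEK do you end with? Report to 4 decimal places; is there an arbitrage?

0.9652 (arbitrage exists)

Around SEK → BRL → CNY → SEK: 1 × 0.44113 ÷ 0.72872 ÷ 0.62715 = 0.965238
Product < 1; profitable direction is SEK → CNY → BRL → SEK.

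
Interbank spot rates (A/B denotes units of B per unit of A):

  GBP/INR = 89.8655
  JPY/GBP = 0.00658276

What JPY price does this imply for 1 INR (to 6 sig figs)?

1 INR ÷ 89.8655 = 0.0111277 GBP
0.0111277 GBP ÷ 0.00658276 = 1.69044 JPY

INR/JPY = 1.69044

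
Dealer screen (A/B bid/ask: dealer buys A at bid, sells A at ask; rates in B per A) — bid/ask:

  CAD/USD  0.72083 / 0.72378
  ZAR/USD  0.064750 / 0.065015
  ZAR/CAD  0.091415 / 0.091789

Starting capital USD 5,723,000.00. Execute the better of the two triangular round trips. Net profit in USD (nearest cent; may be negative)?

Best loop USD → ZAR → CAD → USD:
USD 5,723,000.00 ÷ 0.065015 (buy ZAR at ask) = ZAR 88,025,840.19
ZAR 88,025,840.19 × 0.091415 (sell ZAR at bid) = CAD 8,046,882.18
CAD 8,046,882.18 × 0.72083 (sell CAD at bid) = USD 5,800,434.08

Net profit: USD 77,434.08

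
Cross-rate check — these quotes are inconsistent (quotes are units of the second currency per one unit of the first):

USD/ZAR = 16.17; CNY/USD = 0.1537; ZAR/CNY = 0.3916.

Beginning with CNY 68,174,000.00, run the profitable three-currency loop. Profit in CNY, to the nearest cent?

Profit: CNY 1,873,429.97

Profitable loop is CNY → ZAR → USD → CNY:
CNY 68,174,000.00 ÷ 0.3916 = ZAR 174,090,909.09
ZAR 174,090,909.09 ÷ 16.17 = USD 10,766,289.99
USD 10,766,289.99 ÷ 0.1537 = CNY 70,047,429.97
Profit = CNY 70,047,429.97 − CNY 68,174,000.00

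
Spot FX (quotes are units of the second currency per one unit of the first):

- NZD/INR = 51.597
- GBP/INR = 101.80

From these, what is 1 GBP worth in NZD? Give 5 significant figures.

1 GBP × 101.80 = 101.8 INR
101.8 INR ÷ 51.597 = 1.97298 NZD

GBP/NZD = 1.9730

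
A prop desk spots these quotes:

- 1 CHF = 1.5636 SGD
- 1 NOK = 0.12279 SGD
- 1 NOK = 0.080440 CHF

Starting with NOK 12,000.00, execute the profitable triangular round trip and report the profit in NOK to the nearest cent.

Profit: NOK 291.81

Profitable loop is NOK → CHF → SGD → NOK:
NOK 12,000.00 × 0.080440 = CHF 965.28
CHF 965.28 × 1.5636 = SGD 1,509.31
SGD 1,509.31 ÷ 0.12279 = NOK 12,291.81
Profit = NOK 12,291.81 − NOK 12,000.00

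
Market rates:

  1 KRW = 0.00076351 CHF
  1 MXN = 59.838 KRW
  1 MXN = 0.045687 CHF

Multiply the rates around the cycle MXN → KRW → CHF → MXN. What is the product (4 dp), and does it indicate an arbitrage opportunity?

Around MXN → KRW → CHF → MXN: 1 × 59.838 × 0.00076351 ÷ 0.045687 = 0.999998
Product ≈ 1 (deviation 0.000%, within rounding noise).

1.0000 (no arbitrage)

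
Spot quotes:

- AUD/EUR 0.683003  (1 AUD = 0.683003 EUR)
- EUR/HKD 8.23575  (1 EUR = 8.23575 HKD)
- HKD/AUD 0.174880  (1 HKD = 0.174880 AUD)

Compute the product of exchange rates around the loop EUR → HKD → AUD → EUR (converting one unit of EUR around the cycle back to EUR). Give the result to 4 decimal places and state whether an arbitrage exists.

0.9837 (arbitrage exists)

Around EUR → HKD → AUD → EUR: 1 × 8.23575 × 0.174880 × 0.683003 = 0.983707
Product < 1; profitable direction is EUR → AUD → HKD → EUR.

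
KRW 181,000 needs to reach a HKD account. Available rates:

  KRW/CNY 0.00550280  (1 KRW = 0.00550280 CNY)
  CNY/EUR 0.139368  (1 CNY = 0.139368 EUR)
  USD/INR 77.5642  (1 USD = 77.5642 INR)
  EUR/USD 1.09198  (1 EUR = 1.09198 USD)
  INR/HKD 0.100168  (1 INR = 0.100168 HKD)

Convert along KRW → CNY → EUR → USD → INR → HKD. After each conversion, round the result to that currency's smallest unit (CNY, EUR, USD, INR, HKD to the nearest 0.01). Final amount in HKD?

HKD 1,177.69

KRW 181,000 × 0.00550280 = CNY 996.01
CNY 996.01 × 0.139368 = EUR 138.81
EUR 138.81 × 1.09198 = USD 151.58
USD 151.58 × 77.5642 = INR 11,757.18
INR 11,757.18 × 0.100168 = HKD 1,177.69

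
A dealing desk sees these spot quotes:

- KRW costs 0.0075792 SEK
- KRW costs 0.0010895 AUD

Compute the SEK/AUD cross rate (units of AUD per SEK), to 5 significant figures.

SEK/AUD = 0.14375

1 SEK ÷ 0.0075792 = 131.94 KRW
131.94 KRW × 0.0010895 = 0.143749 AUD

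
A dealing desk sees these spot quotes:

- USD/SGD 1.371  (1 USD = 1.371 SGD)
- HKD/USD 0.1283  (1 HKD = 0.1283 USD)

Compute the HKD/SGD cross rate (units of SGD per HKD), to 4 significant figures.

HKD/SGD = 0.1759

1 HKD × 0.1283 = 0.1283 USD
0.1283 USD × 1.371 = 0.175899 SGD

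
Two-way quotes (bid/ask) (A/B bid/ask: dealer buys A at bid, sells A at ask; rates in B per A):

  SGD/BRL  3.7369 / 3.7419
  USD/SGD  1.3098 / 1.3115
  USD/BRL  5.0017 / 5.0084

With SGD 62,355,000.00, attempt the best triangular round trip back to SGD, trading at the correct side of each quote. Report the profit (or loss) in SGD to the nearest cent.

Best loop SGD → USD → BRL → SGD:
SGD 62,355,000.00 ÷ 1.3115 (buy USD at ask) = USD 47,544,796.04
USD 47,544,796.04 × 5.0017 (sell USD at bid) = BRL 237,804,806.33
BRL 237,804,806.33 ÷ 3.7419 (buy SGD at ask) = SGD 63,551,887.10

Net profit: SGD 1,196,887.10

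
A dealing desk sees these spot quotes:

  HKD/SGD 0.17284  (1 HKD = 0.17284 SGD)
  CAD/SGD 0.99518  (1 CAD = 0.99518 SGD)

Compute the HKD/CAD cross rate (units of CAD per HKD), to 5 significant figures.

1 HKD × 0.17284 = 0.17284 SGD
0.17284 SGD ÷ 0.99518 = 0.173677 CAD

HKD/CAD = 0.17368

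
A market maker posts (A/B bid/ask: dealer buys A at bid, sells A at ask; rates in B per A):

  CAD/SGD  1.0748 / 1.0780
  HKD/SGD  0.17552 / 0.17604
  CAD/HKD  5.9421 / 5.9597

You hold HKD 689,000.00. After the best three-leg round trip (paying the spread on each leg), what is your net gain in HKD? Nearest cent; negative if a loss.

Net profit: HKD 16,847.89

Best loop HKD → CAD → SGD → HKD:
HKD 689,000.00 ÷ 5.9597 (buy CAD at ask) = CAD 115,609.85
CAD 115,609.85 × 1.0748 (sell CAD at bid) = SGD 124,257.46
SGD 124,257.46 ÷ 0.17604 (buy HKD at ask) = HKD 705,847.89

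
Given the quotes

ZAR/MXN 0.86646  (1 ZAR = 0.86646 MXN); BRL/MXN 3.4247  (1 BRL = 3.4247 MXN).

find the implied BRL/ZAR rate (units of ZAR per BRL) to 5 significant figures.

1 BRL × 3.4247 = 3.4247 MXN
3.4247 MXN ÷ 0.86646 = 3.95252 ZAR

BRL/ZAR = 3.9525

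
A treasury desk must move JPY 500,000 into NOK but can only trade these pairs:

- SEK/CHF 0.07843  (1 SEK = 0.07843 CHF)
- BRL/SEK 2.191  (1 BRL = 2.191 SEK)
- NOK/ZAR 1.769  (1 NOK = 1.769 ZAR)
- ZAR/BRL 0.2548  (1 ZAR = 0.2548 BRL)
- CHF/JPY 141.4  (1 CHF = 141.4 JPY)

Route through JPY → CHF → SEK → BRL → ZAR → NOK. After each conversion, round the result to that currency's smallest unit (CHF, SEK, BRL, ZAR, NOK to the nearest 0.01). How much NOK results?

JPY 500,000 ÷ 141.4 = CHF 3,536.07
CHF 3,536.07 ÷ 0.07843 = SEK 45,085.68
SEK 45,085.68 ÷ 2.191 = BRL 20,577.67
BRL 20,577.67 ÷ 0.2548 = ZAR 80,760.09
ZAR 80,760.09 ÷ 1.769 = NOK 45,652.96

NOK 45,652.96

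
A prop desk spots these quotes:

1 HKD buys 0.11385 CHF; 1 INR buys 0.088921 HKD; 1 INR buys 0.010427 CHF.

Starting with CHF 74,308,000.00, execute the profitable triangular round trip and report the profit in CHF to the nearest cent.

Profit: CHF 2,226,557.03

Profitable loop is CHF → HKD → INR → CHF:
CHF 74,308,000.00 ÷ 0.11385 = HKD 652,683,355.29
HKD 652,683,355.29 ÷ 0.088921 = INR 7,340,036,158.97
INR 7,340,036,158.97 × 0.010427 = CHF 76,534,557.03
Profit = CHF 76,534,557.03 − CHF 74,308,000.00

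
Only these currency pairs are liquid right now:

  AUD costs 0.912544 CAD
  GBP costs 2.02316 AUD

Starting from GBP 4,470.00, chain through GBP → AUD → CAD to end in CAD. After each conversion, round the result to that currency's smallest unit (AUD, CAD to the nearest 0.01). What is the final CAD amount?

CAD 8,252.62

GBP 4,470.00 × 2.02316 = AUD 9,043.53
AUD 9,043.53 × 0.912544 = CAD 8,252.62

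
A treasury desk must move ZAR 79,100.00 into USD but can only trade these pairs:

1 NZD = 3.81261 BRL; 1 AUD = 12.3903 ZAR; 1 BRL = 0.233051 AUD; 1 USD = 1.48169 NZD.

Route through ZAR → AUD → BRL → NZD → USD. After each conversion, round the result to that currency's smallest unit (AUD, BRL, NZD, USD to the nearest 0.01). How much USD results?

ZAR 79,100.00 ÷ 12.3903 = AUD 6,384.03
AUD 6,384.03 ÷ 0.233051 = BRL 27,393.27
BRL 27,393.27 ÷ 3.81261 = NZD 7,184.91
NZD 7,184.91 ÷ 1.48169 = USD 4,849.13

USD 4,849.13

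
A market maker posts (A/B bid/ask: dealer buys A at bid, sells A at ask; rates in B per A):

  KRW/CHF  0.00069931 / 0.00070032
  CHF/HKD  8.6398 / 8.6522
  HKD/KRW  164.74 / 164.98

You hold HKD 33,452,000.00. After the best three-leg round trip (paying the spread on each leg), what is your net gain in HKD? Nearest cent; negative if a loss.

Net profit: HKD 11,218.54

Best loop HKD → CHF → KRW → HKD:
HKD 33,452,000.00 ÷ 8.6522 (buy CHF at ask) = CHF 3,866,299.90
CHF 3,866,299.90 ÷ 0.00070032 (buy KRW at ask) = KRW 5,520,761,795
KRW 5,520,761,795 ÷ 164.98 (buy HKD at ask) = HKD 33,463,218.54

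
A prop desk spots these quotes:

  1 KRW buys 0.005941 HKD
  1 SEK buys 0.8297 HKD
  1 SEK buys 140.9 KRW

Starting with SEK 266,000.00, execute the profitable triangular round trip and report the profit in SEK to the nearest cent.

Profit: SEK 2,368.22

Profitable loop is SEK → KRW → HKD → SEK:
SEK 266,000.00 × 140.9 = KRW 37,479,400
KRW 37,479,400 × 0.005941 = HKD 222,665.12
HKD 222,665.12 ÷ 0.8297 = SEK 268,368.22
Profit = SEK 268,368.22 − SEK 266,000.00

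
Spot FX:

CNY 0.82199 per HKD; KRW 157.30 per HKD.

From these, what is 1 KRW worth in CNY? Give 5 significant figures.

1 KRW ÷ 157.30 = 0.00635728 HKD
0.00635728 HKD × 0.82199 = 0.00522562 CNY

KRW/CNY = 0.0052256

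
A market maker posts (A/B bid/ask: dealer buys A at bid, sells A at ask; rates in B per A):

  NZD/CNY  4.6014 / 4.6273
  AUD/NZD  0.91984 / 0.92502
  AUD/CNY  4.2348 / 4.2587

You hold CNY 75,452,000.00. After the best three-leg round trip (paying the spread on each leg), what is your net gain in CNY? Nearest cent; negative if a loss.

Best loop CNY → AUD → NZD → CNY:
CNY 75,452,000.00 ÷ 4.2587 (buy AUD at ask) = AUD 17,717,143.73
AUD 17,717,143.73 × 0.91984 (sell AUD at bid) = NZD 16,296,937.49
NZD 16,296,937.49 × 4.6014 (sell NZD at bid) = CNY 74,988,728.16

Net result: CNY -463,271.84 (no profitable arbitrage after spreads)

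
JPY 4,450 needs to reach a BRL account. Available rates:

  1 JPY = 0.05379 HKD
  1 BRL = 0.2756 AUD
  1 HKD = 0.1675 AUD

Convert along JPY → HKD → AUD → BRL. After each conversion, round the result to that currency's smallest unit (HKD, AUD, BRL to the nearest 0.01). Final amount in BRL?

BRL 145.46

JPY 4,450 × 0.05379 = HKD 239.37
HKD 239.37 × 0.1675 = AUD 40.09
AUD 40.09 ÷ 0.2756 = BRL 145.46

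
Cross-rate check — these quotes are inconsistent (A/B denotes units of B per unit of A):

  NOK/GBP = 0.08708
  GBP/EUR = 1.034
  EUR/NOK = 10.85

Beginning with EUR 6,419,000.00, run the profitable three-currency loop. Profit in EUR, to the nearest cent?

Profit: EUR 151,503.91

Profitable loop is EUR → GBP → NOK → EUR:
EUR 6,419,000.00 ÷ 1.034 = GBP 6,207,930.37
GBP 6,207,930.37 ÷ 0.08708 = NOK 71,289,967.47
NOK 71,289,967.47 ÷ 10.85 = EUR 6,570,503.91
Profit = EUR 6,570,503.91 − EUR 6,419,000.00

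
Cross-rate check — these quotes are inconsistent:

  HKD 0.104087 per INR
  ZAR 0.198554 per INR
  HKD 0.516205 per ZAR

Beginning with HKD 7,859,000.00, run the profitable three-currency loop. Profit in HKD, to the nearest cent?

Profit: HKD 122,103.31

Profitable loop is HKD → ZAR → INR → HKD:
HKD 7,859,000.00 ÷ 0.516205 = ZAR 15,224,571.63
ZAR 15,224,571.63 ÷ 0.198554 = INR 76,677,234.57
INR 76,677,234.57 × 0.104087 = HKD 7,981,103.31
Profit = HKD 7,981,103.31 − HKD 7,859,000.00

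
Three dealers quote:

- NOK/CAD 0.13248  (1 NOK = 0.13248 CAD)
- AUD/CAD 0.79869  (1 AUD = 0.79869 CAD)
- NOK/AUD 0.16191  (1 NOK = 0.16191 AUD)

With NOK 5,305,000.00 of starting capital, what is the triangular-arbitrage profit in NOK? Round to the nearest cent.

Profitable loop is NOK → CAD → AUD → NOK:
NOK 5,305,000.00 × 0.13248 = CAD 702,806.40
CAD 702,806.40 ÷ 0.79869 = AUD 879,948.92
AUD 879,948.92 ÷ 0.16191 = NOK 5,434,802.77
Profit = NOK 5,434,802.77 − NOK 5,305,000.00

Profit: NOK 129,802.77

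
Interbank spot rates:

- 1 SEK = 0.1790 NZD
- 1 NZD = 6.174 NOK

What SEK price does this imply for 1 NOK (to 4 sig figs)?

1 NOK ÷ 6.174 = 0.16197 NZD
0.16197 NZD ÷ 0.1790 = 0.904858 SEK

NOK/SEK = 0.9049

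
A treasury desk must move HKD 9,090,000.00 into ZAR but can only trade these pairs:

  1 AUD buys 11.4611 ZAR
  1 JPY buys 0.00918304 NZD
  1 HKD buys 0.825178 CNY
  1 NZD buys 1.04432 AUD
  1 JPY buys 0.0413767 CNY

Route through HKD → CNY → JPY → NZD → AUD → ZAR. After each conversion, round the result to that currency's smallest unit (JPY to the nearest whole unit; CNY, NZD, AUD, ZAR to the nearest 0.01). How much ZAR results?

ZAR 19,925,170.49

HKD 9,090,000.00 × 0.825178 = CNY 7,500,868.02
CNY 7,500,868.02 ÷ 0.0413767 = JPY 181,282,413
JPY 181,282,413 × 0.00918304 = NZD 1,664,723.65
NZD 1,664,723.65 × 1.04432 = AUD 1,738,504.20
AUD 1,738,504.20 × 11.4611 = ZAR 19,925,170.49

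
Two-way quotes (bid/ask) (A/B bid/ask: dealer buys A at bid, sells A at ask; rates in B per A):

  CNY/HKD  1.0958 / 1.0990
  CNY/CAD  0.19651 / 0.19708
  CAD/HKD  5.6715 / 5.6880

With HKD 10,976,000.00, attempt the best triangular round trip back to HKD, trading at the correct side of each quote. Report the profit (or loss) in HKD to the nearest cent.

Net profit: HKD 154,867.12

Best loop HKD → CNY → CAD → HKD:
HKD 10,976,000.00 ÷ 1.0990 (buy CNY at ask) = CNY 9,987,261.15
CNY 9,987,261.15 × 0.19651 (sell CNY at bid) = CAD 1,962,596.69
CAD 1,962,596.69 × 5.6715 (sell CAD at bid) = HKD 11,130,867.12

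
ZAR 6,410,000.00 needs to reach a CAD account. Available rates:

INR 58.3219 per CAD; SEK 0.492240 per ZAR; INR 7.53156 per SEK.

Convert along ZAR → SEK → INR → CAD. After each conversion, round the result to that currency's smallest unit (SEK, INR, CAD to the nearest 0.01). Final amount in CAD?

CAD 407,463.03

ZAR 6,410,000.00 × 0.492240 = SEK 3,155,258.40
SEK 3,155,258.40 × 7.53156 = INR 23,764,017.96
INR 23,764,017.96 ÷ 58.3219 = CAD 407,463.03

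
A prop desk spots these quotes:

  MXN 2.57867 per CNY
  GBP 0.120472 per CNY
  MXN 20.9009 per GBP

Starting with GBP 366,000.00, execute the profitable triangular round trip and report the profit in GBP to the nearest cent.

Profitable loop is GBP → CNY → MXN → GBP:
GBP 366,000.00 ÷ 0.120472 = CNY 3,038,050.34
CNY 3,038,050.34 × 2.57867 = MXN 7,834,129.26
MXN 7,834,129.26 ÷ 20.9009 = GBP 374,822.58
Profit = GBP 374,822.58 − GBP 366,000.00

Profit: GBP 8,822.58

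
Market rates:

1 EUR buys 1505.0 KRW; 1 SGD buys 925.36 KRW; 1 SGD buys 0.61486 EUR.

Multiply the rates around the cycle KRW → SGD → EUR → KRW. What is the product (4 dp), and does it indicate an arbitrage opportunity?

Around KRW → SGD → EUR → KRW: 1 ÷ 925.36 × 0.61486 × 1505.0 = 1.000005
Product ≈ 1 (deviation 0.000%, within rounding noise).

1.0000 (no arbitrage)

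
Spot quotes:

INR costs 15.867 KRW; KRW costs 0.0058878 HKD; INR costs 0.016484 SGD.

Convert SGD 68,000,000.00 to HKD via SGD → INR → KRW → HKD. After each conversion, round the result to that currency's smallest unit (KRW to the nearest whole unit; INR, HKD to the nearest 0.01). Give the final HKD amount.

SGD 68,000,000.00 ÷ 0.016484 = INR 4,125,212,327.11
INR 4,125,212,327.11 × 15.867 = KRW 65,454,743,994
KRW 65,454,743,994 × 0.0058878 = HKD 385,384,441.69

HKD 385,384,441.69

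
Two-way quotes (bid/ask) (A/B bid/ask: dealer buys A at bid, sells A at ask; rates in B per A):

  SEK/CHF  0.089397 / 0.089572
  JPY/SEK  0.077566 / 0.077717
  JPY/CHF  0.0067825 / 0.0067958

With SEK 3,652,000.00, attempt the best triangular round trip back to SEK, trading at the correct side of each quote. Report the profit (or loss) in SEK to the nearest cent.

Best loop SEK → CHF → JPY → SEK:
SEK 3,652,000.00 × 0.089397 (sell SEK at bid) = CHF 326,477.84
CHF 326,477.84 ÷ 0.0067958 (buy JPY at ask) = JPY 48,041,120
JPY 48,041,120 × 0.077566 (sell JPY at bid) = SEK 3,726,357.52

Net profit: SEK 74,357.52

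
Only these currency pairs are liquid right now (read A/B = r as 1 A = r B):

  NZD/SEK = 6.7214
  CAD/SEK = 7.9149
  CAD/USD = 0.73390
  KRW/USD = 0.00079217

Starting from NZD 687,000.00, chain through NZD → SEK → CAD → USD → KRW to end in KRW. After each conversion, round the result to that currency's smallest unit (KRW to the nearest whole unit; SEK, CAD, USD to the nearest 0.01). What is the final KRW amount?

KRW 540,492,344

NZD 687,000.00 × 6.7214 = SEK 4,617,601.80
SEK 4,617,601.80 ÷ 7.9149 = CAD 583,406.21
CAD 583,406.21 × 0.73390 = USD 428,161.82
USD 428,161.82 ÷ 0.00079217 = KRW 540,492,344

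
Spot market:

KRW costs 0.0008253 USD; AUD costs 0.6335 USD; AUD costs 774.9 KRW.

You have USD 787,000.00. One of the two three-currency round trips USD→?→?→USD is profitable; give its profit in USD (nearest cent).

Profit: USD 7,484.85

Profitable loop is USD → AUD → KRW → USD:
USD 787,000.00 ÷ 0.6335 = AUD 1,242,304.66
AUD 1,242,304.66 × 774.9 = KRW 962,661,878
KRW 962,661,878 × 0.0008253 = USD 794,484.85
Profit = USD 794,484.85 − USD 787,000.00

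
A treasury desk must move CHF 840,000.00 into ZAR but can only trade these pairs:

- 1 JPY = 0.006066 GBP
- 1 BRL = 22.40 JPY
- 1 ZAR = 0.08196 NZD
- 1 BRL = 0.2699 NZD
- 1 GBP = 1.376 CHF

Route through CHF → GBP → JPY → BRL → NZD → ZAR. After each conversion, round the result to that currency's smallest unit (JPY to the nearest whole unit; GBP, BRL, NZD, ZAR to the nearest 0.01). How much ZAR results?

ZAR 14,794,877.26

CHF 840,000.00 ÷ 1.376 = GBP 610,465.12
GBP 610,465.12 ÷ 0.006066 = JPY 100,637,178
JPY 100,637,178 ÷ 22.40 = BRL 4,492,731.16
BRL 4,492,731.16 × 0.2699 = NZD 1,212,588.14
NZD 1,212,588.14 ÷ 0.08196 = ZAR 14,794,877.26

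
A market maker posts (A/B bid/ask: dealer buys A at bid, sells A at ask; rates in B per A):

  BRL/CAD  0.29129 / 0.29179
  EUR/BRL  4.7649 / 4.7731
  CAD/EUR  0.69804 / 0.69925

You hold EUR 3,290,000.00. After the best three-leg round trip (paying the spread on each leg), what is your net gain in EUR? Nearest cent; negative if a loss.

Net profit: EUR 88,255.45

Best loop EUR → CAD → BRL → EUR:
EUR 3,290,000.00 ÷ 0.69925 (buy CAD at ask) = CAD 4,705,041.12
CAD 4,705,041.12 ÷ 0.29179 (buy BRL at ask) = BRL 16,124,751.07
BRL 16,124,751.07 ÷ 4.7731 (buy EUR at ask) = EUR 3,378,255.45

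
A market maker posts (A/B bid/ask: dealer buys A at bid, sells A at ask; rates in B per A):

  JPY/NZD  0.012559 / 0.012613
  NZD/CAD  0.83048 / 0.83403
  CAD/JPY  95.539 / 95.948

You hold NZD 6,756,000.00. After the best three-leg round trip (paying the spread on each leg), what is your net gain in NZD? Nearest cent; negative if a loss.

Best loop NZD → CAD → JPY → NZD:
NZD 6,756,000.00 × 0.83048 (sell NZD at bid) = CAD 5,610,722.88
CAD 5,610,722.88 × 95.539 (sell CAD at bid) = JPY 536,042,853
JPY 536,042,853 × 0.012559 (sell JPY at bid) = NZD 6,732,162.19

Net result: NZD -23,837.81 (no profitable arbitrage after spreads)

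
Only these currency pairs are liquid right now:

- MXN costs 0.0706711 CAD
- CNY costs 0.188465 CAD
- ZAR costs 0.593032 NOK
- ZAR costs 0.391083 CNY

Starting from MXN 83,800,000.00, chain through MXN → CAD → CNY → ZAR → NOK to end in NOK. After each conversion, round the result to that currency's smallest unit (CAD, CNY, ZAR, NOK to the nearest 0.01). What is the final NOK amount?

MXN 83,800,000.00 × 0.0706711 = CAD 5,922,238.18
CAD 5,922,238.18 ÷ 0.188465 = CNY 31,423,543.79
CNY 31,423,543.79 ÷ 0.391083 = ZAR 80,350,063.26
ZAR 80,350,063.26 × 0.593032 = NOK 47,650,158.72

NOK 47,650,158.72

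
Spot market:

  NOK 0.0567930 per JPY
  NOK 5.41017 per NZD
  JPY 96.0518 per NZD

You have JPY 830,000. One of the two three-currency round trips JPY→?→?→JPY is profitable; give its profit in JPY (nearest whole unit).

Profitable loop is JPY → NOK → NZD → JPY:
JPY 830,000 × 0.0567930 = NOK 47,138.19
NOK 47,138.19 ÷ 5.41017 = NZD 8,712.89
NZD 8,712.89 × 96.0518 = JPY 836,888
Profit = JPY 836,888 − JPY 830,000

Profit: JPY 6,888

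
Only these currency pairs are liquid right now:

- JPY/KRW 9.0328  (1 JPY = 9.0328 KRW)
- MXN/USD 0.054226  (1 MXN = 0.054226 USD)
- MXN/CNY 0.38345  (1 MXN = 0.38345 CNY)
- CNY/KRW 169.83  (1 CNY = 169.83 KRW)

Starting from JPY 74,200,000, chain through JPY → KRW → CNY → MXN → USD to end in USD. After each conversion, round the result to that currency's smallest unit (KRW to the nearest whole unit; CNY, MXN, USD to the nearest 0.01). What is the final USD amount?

JPY 74,200,000 × 9.0328 = KRW 670,233,760
KRW 670,233,760 ÷ 169.83 = CNY 3,946,498.03
CNY 3,946,498.03 ÷ 0.38345 = MXN 10,292,079.88
MXN 10,292,079.88 × 0.054226 = USD 558,098.32

USD 558,098.32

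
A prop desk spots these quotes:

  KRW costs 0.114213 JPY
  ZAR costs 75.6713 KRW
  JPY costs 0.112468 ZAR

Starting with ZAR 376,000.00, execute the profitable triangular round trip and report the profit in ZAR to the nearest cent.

Profitable loop is ZAR → JPY → KRW → ZAR:
ZAR 376,000.00 ÷ 0.112468 = JPY 3,343,173
JPY 3,343,173 ÷ 0.114213 = KRW 29,271,389
KRW 29,271,389 ÷ 75.6713 = ZAR 386,822.87
Profit = ZAR 386,822.87 − ZAR 376,000.00

Profit: ZAR 10,822.87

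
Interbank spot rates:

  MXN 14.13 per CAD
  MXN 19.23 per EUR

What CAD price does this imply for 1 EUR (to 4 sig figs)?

1 EUR × 19.23 = 19.23 MXN
19.23 MXN ÷ 14.13 = 1.36093 CAD

EUR/CAD = 1.361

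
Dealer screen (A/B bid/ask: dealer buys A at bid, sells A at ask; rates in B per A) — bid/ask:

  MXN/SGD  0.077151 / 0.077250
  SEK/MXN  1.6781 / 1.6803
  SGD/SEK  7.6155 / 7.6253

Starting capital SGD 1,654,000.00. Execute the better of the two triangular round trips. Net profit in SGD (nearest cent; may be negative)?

Best loop SGD → MXN → SEK → SGD:
SGD 1,654,000.00 ÷ 0.077250 (buy MXN at ask) = MXN 21,411,003.24
MXN 21,411,003.24 ÷ 1.6803 (buy SEK at ask) = SEK 12,742,369.36
SEK 12,742,369.36 ÷ 7.6253 (buy SGD at ask) = SGD 1,671,064.66

Net profit: SGD 17,064.66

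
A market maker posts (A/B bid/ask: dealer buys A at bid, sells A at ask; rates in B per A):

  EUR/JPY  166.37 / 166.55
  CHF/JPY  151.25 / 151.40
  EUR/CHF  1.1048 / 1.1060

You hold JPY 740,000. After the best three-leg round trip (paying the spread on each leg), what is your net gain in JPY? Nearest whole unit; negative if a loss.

Best loop JPY → EUR → CHF → JPY:
JPY 740,000 ÷ 166.55 (buy EUR at ask) = EUR 4,443.11
EUR 4,443.11 × 1.1048 (sell EUR at bid) = CHF 4,908.75
CHF 4,908.75 × 151.25 (sell CHF at bid) = JPY 742,448

Net profit: JPY 2,448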